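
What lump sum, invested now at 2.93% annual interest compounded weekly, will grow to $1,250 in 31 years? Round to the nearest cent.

Growth factor = (1 + 0.0293/52)^1612 ≈ 2.479468444.
P = 1,250/2.479468444 ≈ 504.1403.

$504.14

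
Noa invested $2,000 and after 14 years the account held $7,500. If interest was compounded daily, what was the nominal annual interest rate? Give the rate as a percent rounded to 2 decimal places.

The 5110-period growth factor is 7,500/2,000 = 3.75.
r/365 = 3.75^(1/5110) − 1 ≈ 0.000258694, so r ≈ 365·0.000258694 = 9.44233%.

9.44%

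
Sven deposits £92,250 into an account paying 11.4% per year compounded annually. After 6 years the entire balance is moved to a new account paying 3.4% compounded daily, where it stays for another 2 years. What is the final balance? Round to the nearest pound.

Phase 1: 92,250·(1 + 0.114)^6 ≈ 176,310.2332.
Phase 2: 176,310.2332·(1 + 0.034/365)^730 ≈ 188,715.7595.

£188,716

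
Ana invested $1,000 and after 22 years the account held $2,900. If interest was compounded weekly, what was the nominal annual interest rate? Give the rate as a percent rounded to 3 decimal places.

4.842%

(1 + r/52)^1144 = 2,900/1,000 = 2.9.
1 + r/52 = 2.9^(1/1144) ≈ 1.000931, so r/52 ≈ 0.000931124.
r ≈ 52·0.000931124 = 4.84185%.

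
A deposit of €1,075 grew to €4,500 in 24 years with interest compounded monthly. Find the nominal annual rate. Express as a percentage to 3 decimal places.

5.981%

The 288-period growth factor is 4,500/1,075 = 4.18605.
r/12 = 4.18605^(1/288) − 1 ≈ 0.00498376, so r ≈ 12·0.00498376 = 5.98051%.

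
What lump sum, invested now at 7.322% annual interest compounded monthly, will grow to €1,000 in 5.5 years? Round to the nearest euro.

€669

Growth factor = (1 + 0.07322/12)^66 ≈ 1.49404376.
P = 1,000/1.49404376 ≈ 669.3244.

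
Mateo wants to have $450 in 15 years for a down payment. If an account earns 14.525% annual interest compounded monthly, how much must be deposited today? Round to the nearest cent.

$51.60

Growth factor = (1 + 0.14525/12)^180 ≈ 8.72043804.
P = 450/8.72043804 ≈ 51.6029.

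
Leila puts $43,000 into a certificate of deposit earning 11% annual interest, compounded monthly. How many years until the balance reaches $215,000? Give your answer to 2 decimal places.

(1 + 0.00916667)^(12t) = 215,000/43,000 = 5.
12t·ln(1 + 0.00916667) = ln(5); 12t = 1.6094/0.00912491 ≈ 176.3785.
t ≈ 14.6982 years.

14.70 years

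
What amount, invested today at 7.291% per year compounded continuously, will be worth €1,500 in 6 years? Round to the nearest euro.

P = A·e^(−rt) = 1,500·e^(−0.43746).
e^(−0.43746) ≈ 0.6456743529, so P ≈ 968.5115.

€969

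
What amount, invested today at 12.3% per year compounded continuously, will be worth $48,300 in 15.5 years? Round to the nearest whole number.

$7,177

P = A·e^(−rt) = 48,300·e^(−1.9065).
e^(−1.9065) ≈ 0.148599576, so P ≈ 7,177.3595.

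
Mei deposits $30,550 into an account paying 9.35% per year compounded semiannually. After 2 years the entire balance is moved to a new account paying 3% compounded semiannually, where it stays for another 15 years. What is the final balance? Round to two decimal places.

$57,327.68

Phase 1: 30,550·(1 + 0.04675)^4 ≈ 36,676.0953.
Phase 2: 36,676.0953·(1 + 0.015)^30 ≈ 57,327.6792.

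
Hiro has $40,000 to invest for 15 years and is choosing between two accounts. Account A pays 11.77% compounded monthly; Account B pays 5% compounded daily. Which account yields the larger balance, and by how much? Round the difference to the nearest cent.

A: (1 + 0.1177/12)^180 ≈ 5.79443454815, so 40,000 × 5.79443454815 ≈ 231,777.3819.
B: (1 + 0.05/365)^5475 ≈ 2.1168912793, so 40,000 × 2.1168912793 ≈ 84,675.6512.
Difference ≈ 147,101.7308 in favor of A.

Account A, by $147,101.73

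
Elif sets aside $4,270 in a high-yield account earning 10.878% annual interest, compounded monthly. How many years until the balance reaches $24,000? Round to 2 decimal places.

15.94 years

(1 + 0.009065)^(12t) = 24,000/4,270 = 5.6206.
12t·ln(1 + 0.009065) = ln(5.6206); 12t = 1.7264/0.00902416 ≈ 191.3131.
t ≈ 15.9428 years.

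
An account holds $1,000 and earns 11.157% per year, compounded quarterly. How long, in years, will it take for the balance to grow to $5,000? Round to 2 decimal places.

14.63 years

We need (1 + 0.0278925)^(4t) = 5, so 4t = ln 5 / ln 1.027893 ≈ 58.5025.
t ≈ 58.5025/4 = 14.6256 years.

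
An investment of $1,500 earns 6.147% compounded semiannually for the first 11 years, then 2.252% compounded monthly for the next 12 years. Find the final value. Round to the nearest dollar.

Phase 1: 1,500·(1 + 0.030735)^22 ≈ 2,919.6163.
Phase 2: 2,919.6163·(1 + 0.02252/12)^144 ≈ 3,824.5428.

$3,825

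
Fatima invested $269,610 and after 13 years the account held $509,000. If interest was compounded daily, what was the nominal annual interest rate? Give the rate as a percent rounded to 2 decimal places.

4.89%

The 4745-period growth factor is 509,000/269,610 = 1.88791.
r/365 = 1.88791^(1/4745) − 1 ≈ 0.000133933, so r ≈ 365·0.000133933 = 4.88857%.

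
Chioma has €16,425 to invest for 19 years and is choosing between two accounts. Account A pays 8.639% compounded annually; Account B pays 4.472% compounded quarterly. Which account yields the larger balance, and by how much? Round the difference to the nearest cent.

Account A, by €41,057.28

A: (1 + 0.08639)^19 ≈ 4.8275794273, so 16,425 × 4.8275794273 ≈ 79,292.9921.
B: (1 + 0.01118)^76 ≈ 2.3278972581, so 16,425 × 2.3278972581 ≈ 38,235.7125.
Difference ≈ 41,057.2796 in favor of A.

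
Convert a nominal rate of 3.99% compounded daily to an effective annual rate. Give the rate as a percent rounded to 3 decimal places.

4.070%

One year is 365 periods at 0.000109315 each: (1 + 0.000109315)^365 ≈ 1.040704.
EAR = 1.040704 − 1 ≈ 4.07044%.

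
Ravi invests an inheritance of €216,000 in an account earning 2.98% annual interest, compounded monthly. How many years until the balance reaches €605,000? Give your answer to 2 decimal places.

34.60 years

We need (1 + 0.00248333)^(12t) = 2.8009, so 12t = ln 2.8009 / ln 1.002483 ≈ 415.2597.
t ≈ 415.2597/12 = 34.6050 years.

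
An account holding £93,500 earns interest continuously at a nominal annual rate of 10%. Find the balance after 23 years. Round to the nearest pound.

A = P·e^(rt) = 93,500·e^(0.1·23) = 93,500·e^2.3.
e^2.3 ≈ 9.97418245481, so A ≈ 932,586.0595.

£932,586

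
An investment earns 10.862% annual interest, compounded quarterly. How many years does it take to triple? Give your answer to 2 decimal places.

(1 + 0.027155)^(4t) = 3.
4t = ln 3 / ln(1 + 0.027155) ≈ 1.0986/0.0267928 ≈ 41.0039.
t ≈ 10.2510.

10.25 years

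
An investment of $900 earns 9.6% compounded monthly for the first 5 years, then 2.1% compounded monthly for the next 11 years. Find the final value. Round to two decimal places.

Phase 1: 900·(1 + 0.008)^60 ≈ 1,451.6918.
Phase 2: 1,451.6918·(1 + 0.00175)^132 ≈ 1,828.5582.

$1,828.56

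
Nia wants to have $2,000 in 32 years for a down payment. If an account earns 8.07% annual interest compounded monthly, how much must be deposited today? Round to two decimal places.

$152.50

Growth factor = (1 + 0.006725)^384 ≈ 13.11498428.
P = 2,000/13.11498428 ≈ 152.4973.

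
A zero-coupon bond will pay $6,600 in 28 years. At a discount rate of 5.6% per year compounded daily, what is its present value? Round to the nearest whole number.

$1,376

Growth factor = (1 + 0.056/365)^10220 ≈ 4.796467586.
P = 6,600/4.796467586 ≈ 1,376.0126.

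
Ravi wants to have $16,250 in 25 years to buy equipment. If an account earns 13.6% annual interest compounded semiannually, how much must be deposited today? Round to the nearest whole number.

$606

Growth factor = (1 + 0.068)^50 ≈ 26.826414744.
P = 16,250/26.826414744 ≈ 605.7462.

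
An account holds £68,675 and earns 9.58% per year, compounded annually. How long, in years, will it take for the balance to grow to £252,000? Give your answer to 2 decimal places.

(1 + 0.0958)^t = 252,000/68,675 = 3.6695.
t·ln(1 + 0.0958) = ln(3.6695); t = 1.3/0.0914847 ≈ 14.2105.

14.21 years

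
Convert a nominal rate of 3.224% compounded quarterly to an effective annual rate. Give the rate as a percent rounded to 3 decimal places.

EAR = (1 + 3.224%/4)^4 − 1 = (1 + 0.00806)^4 − 1.
(1 + 0.00806)^4 ≈ 1.032632, so EAR ≈ 3.26319%.

3.263%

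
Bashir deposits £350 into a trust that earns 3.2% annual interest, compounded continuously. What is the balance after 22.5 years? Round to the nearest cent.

A = P·e^(rt) = 350·e^(0.032·22.5) = 350·e^0.72.
e^0.72 ≈ 2.05443321, so A ≈ 719.0516.

£719.05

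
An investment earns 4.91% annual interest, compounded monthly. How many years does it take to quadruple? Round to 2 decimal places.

28.29 years

(1 + 0.00409167)^(12t) = 4.
12t = ln 4 / ln(1 + 0.00409167) ≈ 1.3863/0.00408332 ≈ 339.5019.
t ≈ 28.2918.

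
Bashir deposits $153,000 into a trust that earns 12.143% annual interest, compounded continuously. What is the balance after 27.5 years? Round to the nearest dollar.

$4,314,613

A = P·e^(rt) = 153,000·e^(0.12143·27.5) = 153,000·e^3.339325.
e^3.339325 ≈ 28.20008522211, so A ≈ 4,314,613.0390.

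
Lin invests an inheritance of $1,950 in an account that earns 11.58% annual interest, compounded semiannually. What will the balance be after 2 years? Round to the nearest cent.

$2,442.38

Growth factor = (1 + 0.0579)^4 ≈ 1.252502117.
A ≈ 1,950 × 1.252502117 ≈ 2,442.3791.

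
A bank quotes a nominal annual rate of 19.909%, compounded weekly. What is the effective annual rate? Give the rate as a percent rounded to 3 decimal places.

One year is 52 periods at 0.00382865 each: (1 + 0.00382865)^52 ≈ 1.219828.
EAR = 1.219828 − 1 ≈ 21.98280%.

21.983%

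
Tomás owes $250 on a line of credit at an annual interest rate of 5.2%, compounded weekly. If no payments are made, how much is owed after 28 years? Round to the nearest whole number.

Periodic rate = 5.2%/52 = 0.001; periods = 52·28 = 1456.
A = 250·(1 + 0.001)^1456 ≈ 250·4.285651082 ≈ 1,071.4128.

$1,071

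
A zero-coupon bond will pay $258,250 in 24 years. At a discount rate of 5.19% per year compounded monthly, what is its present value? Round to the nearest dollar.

Periodic rate = 5.19%/12 = 0.004325; 288 periods.
P = 258,250/(1 + 0.004325)^288 ≈ 258,250/3.46569826379 ≈ 74,516.0081.

$74,516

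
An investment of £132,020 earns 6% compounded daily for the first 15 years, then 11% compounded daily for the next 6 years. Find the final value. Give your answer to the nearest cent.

After 15 years at 6%: 132,020 × 2.45942119458 ≈ 324,692.7861.
Then 6 years at 11%: 324,692.7861 × 1.93459996354 ≈ 628,150.6522.

£628,150.65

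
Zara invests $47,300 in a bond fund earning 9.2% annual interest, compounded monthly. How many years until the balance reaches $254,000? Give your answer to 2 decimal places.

(1 + 0.00766667)^(12t) = 254,000/47,300 = 5.37.
12t·ln(1 + 0.00766667) = ln(5.37); 12t = 1.6808/0.00763743 ≈ 220.0773.
t ≈ 18.3398 years.

18.34 years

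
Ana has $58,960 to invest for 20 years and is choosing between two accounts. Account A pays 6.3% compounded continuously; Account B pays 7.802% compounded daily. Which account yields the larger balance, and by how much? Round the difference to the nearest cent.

Account B, by $72,786.70

A: e^(0.063·20) = e^1.26 ≈ 3.52542148737, so 58,960 × 3.52542148737 ≈ 207,858.8509.
B: (1 + 0.07802/365)^7300 ≈ 4.75993138555, so 58,960 × 4.75993138555 ≈ 280,645.5545.
Difference ≈ 72,786.7036 in favor of B.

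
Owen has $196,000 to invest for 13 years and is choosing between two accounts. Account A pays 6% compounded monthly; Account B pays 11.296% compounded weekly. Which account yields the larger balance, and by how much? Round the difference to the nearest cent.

Account B, by $423,062.42

A: (1 + 0.005)^156 ≈ 2.17723663854, so 196,000 × 2.17723663854 ≈ 426,738.3812.
B: (1 + 0.11296/52)^676 ≈ 4.33571837201, so 196,000 × 4.33571837201 ≈ 849,800.8009.
Difference ≈ 423,062.4198 in favor of B.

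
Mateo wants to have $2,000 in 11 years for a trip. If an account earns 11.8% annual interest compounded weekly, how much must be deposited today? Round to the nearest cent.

$546.96

Periodic rate = 11.8%/52 = 0.00226923; 572 periods.
P = 2,000/(1 + 0.118/52)^572 ≈ 2,000/3.656584421 ≈ 546.9585.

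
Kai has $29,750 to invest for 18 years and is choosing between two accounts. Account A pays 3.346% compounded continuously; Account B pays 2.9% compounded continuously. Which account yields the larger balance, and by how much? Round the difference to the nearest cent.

Account A growth factor: e^(0.03346·18) = e^0.60228 ≈ 1.8262779709; balance ≈ 54,331.7696.
Account B growth factor: e^(0.029·18) = e^0.522 ≈ 1.6853950713; balance ≈ 50,140.5034.
Account A is larger by 4,191.2663.

Account A, by $4,191.27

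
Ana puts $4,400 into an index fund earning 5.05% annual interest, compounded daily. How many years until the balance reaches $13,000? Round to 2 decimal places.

We need (1 + 0.000138356)^(365t) = 2.9545, so 365t = ln 2.9545 / ln 1.000138 ≈ 7830.6577.
t ≈ 7830.6577/365 = 21.4539 years.

21.45 years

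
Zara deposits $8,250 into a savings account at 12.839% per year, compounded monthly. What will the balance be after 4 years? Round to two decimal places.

Growth factor = (1 + 0.12839/12)^48 ≈ 1.6666774741.
A ≈ 8,250 × 1.6666774741 ≈ 13,750.0892.

$13,750.09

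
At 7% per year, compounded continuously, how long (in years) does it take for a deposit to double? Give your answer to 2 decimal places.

e^(0.07t) = 2, so 0.07t = ln 2 ≈ 0.69315.
t ≈ 0.69315/0.07 ≈ 9.9021.

9.90 years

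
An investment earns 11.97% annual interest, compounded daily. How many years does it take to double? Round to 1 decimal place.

(1 + 0.000327945)^(365t) = 2.
365t = ln 2 / ln(1 + 0.000327945) ≈ 0.69315/0.000327891 ≈ 2113.9532.
t ≈ 5.7917.

5.8 years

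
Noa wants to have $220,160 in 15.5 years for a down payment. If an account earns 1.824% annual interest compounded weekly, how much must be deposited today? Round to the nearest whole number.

Periodic rate = 1.824%/52 = 0.000350769; 806 periods.
P = 220,160/(1 + 0.01824/52)^806 ≈ 220,160/1.32666785566 ≈ 165,949.6000.

$165,950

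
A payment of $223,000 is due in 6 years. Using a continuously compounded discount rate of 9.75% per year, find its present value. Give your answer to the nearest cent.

$124,234.61

P = A·e^(−rt) = 223,000·e^(−0.585).
e^(−0.585) ≈ 0.557105861812, so P ≈ 124,234.6072.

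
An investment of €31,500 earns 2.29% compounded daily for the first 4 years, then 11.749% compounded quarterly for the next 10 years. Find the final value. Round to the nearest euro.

€109,899

Phase 1: 31,500·(1 + 0.0229/365)^1460 ≈ 34,521.5813.
Phase 2: 34,521.5813·(1 + 0.0293725)^40 ≈ 109,898.8507.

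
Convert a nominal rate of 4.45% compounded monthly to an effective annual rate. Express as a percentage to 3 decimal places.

EAR = (1 + 4.45%/12)^12 − 1 = (1 + 0.00370833)^12 − 1.
(1 + 0.00370833)^12 ≈ 1.045419, so EAR ≈ 4.54189%.

4.542%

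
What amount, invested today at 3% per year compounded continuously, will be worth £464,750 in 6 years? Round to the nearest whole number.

P = A·e^(−rt) = 464,750·e^(−0.18).
e^(−0.18) ≈ 0.835270211411, so P ≈ 388,191.8308.

£388,192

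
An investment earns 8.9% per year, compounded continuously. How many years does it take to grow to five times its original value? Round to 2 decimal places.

18.08 years

e^(0.089t) = 5, so 0.089t = ln 5 ≈ 1.6094.
t ≈ 1.6094/0.089 ≈ 18.0836.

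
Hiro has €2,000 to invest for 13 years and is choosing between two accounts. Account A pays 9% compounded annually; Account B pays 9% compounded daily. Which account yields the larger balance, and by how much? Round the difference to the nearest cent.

A: (1 + 0.09)^13 ≈ 3.065804612, so 2,000 × 3.065804612 ≈ 6,131.6092.
B: (1 + 0.09/365)^4745 ≈ 3.221527987, so 2,000 × 3.221527987 ≈ 6,443.0560.
Difference ≈ 311.4467 in favor of B.

Account B, by €311.45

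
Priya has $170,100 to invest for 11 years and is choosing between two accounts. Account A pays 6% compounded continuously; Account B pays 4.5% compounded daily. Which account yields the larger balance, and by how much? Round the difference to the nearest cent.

A: e^(0.06·11) = e^0.66 ≈ 1.9347923344, so 170,100 × 1.9347923344 ≈ 329,108.1761.
B: (1 + 0.045/365)^4015 ≈ 1.64044818627, so 170,100 × 1.64044818627 ≈ 279,040.2365.
Difference ≈ 50,067.9396 in favor of A.

Account A, by $50,067.94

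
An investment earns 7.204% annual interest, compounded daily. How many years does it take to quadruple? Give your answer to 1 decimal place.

(1 + 0.00019737)^(365t) = 4.
365t = ln 4 / ln(1 + 0.00019737) ≈ 1.3863/0.00019735 ≈ 7024.5332.
t ≈ 19.2453.

19.2 years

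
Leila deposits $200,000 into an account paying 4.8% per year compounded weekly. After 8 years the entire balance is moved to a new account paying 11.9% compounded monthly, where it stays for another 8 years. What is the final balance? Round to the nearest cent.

After 8 years at 4.8%: 200,000 × 1.46788542418 ≈ 293,577.0848.
Then 8 years at 11.9%: 293,577.0848 × 2.57876510543 ≈ 757,066.3421.

$757,066.34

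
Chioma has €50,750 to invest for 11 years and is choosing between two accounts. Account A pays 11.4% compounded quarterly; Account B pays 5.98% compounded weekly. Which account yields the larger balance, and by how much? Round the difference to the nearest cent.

Account A, by €76,815.27

A: (1 + 0.0285)^44 ≈ 3.4434122913, so 50,750 × 3.4434122913 ≈ 174,753.1738.
B: (1 + 0.00115)^572 ≈ 1.9298109693, so 50,750 × 1.9298109693 ≈ 97,937.9067.
Difference ≈ 76,815.2671 in favor of A.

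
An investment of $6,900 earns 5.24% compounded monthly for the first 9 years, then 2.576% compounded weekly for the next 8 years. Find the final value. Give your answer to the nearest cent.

$13,573.56

Phase 1: 6,900·(1 + 0.0524/12)^108 ≈ 11,046.2913.
Phase 2: 11,046.2913·(1 + 0.02576/52)^416 ≈ 13,573.5590.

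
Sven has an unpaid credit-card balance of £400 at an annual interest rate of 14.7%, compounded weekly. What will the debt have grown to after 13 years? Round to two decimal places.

£2,696.66

Periodic rate = 14.7%/52 = 0.00282692; periods = 52·13 = 676.
A = 400·(1 + 0.147/52)^676 ≈ 400·6.741644962 ≈ 2,696.6580.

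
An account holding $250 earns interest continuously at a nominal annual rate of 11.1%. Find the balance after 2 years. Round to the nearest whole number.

A = P·e^(rt) = 250·e^(0.111·2) = 250·e^0.222.
e^0.222 ≈ 1.24857138, so A ≈ 312.1428.

$312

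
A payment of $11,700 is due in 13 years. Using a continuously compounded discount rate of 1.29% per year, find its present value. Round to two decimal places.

$9,893.61

P = A·e^(−rt) = 11,700·e^(−0.1677).
e^(−0.1677) ≈ 0.84560747888, so P ≈ 9,893.6075.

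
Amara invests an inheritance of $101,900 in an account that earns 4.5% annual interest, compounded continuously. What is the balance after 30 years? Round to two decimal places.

$393,071.66

A = P·e^(rt) = 101,900·e^(0.045·30) = 101,900·e^1.35.
e^1.35 ≈ 3.8574255307, so A ≈ 393,071.6616.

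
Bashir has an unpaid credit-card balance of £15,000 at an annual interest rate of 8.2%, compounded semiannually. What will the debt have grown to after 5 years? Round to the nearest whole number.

£22,418

Growth factor = (1 + 0.041)^10 ≈ 1.4945391468.
A ≈ 15,000 × 1.4945391468 ≈ 22,418.0872.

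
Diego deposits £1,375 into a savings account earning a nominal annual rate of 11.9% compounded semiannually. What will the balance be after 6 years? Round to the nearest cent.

£2,751.15

Growth factor = (1 + 0.0595)^12 ≈ 2.000836183.
A ≈ 1,375 × 2.000836183 ≈ 2,751.1498.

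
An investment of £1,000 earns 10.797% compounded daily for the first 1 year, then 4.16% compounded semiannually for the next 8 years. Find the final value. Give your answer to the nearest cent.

£1,548.58

Phase 1: 1,000·(1 + 0.10797/365)^365 ≈ 1,113.9965.
Phase 2: 1,113.9965·(1 + 0.0208)^16 ≈ 1,548.5828.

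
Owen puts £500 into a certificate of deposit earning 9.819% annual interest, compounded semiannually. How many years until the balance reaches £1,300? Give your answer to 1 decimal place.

(1 + 0.049095)^(2t) = 1,300/500 = 2.6.
2t·ln(1 + 0.049095) = ln(2.6); 2t = 0.95551/0.0479279 ≈ 19.9364.
t ≈ 9.9682 years.

10.0 years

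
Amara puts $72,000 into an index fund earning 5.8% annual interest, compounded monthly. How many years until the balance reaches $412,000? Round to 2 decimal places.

30.15 years

(1 + 0.00483333)^(12t) = 412,000/72,000 = 5.7222.
12t·ln(1 + 0.00483333) = ln(5.7222); 12t = 1.7444/0.00482169 ≈ 361.7730.
t ≈ 30.1477 years.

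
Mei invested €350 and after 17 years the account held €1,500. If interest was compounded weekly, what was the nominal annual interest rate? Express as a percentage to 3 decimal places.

The 884-period growth factor is 1,500/350 = 4.28571.
r/52 = 4.28571^(1/884) − 1 ≈ 0.00164761, so r ≈ 52·0.00164761 = 8.56756%.

8.568%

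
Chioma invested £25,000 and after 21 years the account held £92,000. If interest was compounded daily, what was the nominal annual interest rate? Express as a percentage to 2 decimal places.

The 7665-period growth factor is 92,000/25,000 = 3.68.
r/365 = 3.68^(1/7665) − 1 ≈ 0.000169997, so r ≈ 365·0.000169997 = 6.20487%.

6.20%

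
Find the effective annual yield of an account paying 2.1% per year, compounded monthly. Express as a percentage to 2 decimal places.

2.12%

One year is 12 periods at 0.00175 each: (1 + 0.00175)^12 ≈ 1.021203.
EAR = 1.021203 − 1 ≈ 2.12033%.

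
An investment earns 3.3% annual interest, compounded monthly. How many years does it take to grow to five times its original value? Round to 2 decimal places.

(1 + 0.00275)^(12t) = 5.
12t = ln 5 / ln(1 + 0.00275) ≈ 1.6094/0.00274623 ≈ 586.0545.
t ≈ 48.8379.

48.84 years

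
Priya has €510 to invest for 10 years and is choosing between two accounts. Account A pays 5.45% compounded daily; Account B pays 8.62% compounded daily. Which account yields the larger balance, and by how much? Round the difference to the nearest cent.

A: (1 + 0.0545/365)^3650 ≈ 1.72453822, so 510 × 1.72453822 ≈ 879.5145.
B: (1 + 0.0862/365)^3650 ≈ 2.367650775, so 510 × 2.367650775 ≈ 1,207.5019.
Difference ≈ 327.9874 in favor of B.

Account B, by €327.99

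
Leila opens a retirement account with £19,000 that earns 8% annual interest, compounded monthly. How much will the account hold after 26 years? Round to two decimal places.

£151,038.73

Periodic rate = 8%/12 = 0.00666667; periods = 12·26 = 312.
A = 19,000·(1 + 0.08/12)^312 ≈ 19,000·7.94940694861 ≈ 151,038.7320.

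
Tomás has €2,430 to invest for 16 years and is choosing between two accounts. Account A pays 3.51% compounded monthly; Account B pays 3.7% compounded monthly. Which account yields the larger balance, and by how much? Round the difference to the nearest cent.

Account A growth factor: (1 + 0.002925)^192 ≈ 1.75203901; balance ≈ 4,257.4548.
Account B growth factor: (1 + 0.037/12)^192 ≈ 1.805954399; balance ≈ 4,388.4692.
Account B is larger by 131.0144.

Account B, by €131.01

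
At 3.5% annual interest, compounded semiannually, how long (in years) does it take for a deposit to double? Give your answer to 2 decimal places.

(1 + 0.0175)^(2t) = 2.
2t = ln 2 / ln(1 + 0.0175) ≈ 0.69315/0.0173486 ≈ 39.9540.
t ≈ 19.9770.

19.98 years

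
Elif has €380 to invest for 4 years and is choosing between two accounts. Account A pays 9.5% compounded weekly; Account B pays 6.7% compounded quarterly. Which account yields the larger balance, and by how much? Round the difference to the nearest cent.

Account A, by €59.79

Account A growth factor: (1 + 0.095/52)^208 ≈ 1.46177771; balance ≈ 555.4755.
Account B growth factor: (1 + 0.01675)^16 ≈ 1.30444838; balance ≈ 495.6904.
Account A is larger by 59.7851.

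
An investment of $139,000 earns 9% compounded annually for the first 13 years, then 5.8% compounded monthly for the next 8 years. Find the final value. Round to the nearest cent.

After 13 years at 9%: 139,000 × 3.06580461214 ≈ 426,146.8411.
Then 8 years at 5.8%: 426,146.8411 × 1.588646295 ≈ 676,996.6002.

$676,996.60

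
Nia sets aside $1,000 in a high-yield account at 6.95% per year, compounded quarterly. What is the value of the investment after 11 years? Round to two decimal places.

$2,133.86

Periodic rate = 6.95%/4 = 0.017375; periods = 4·11 = 44.
A = 1,000·(1 + 0.017375)^44 ≈ 1,000·2.133863847 ≈ 2,133.8638.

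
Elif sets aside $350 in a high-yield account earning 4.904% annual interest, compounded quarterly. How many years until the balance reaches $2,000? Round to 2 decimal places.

35.76 years

(1 + 0.01226)^(4t) = 2,000/350 = 5.7143.
4t·ln(1 + 0.01226) = ln(5.7143); 4t = 1.743/0.0121855 ≈ 143.0369.
t ≈ 35.7592 years.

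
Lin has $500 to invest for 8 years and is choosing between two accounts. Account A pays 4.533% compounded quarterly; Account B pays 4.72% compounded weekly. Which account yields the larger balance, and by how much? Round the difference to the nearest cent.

Account A growth factor: (1 + 0.0113325)^32 ≈ 1.43419051; balance ≈ 717.0953.
Account B growth factor: (1 + 0.0472/52)^416 ≈ 1.45852949; balance ≈ 729.2647.
Account B is larger by 12.1695.

Account B, by $12.17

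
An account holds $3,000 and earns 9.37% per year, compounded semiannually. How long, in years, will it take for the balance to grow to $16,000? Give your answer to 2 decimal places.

We need (1 + 0.04685)^(2t) = 5.3333, so 2t = ln 5.3333 / ln 1.04685 ≈ 36.5612.
t ≈ 36.5612/2 = 18.2806 years.

18.28 years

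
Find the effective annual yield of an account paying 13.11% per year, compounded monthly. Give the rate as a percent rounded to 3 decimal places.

13.927%

One year is 12 periods at 0.010925 each: (1 + 0.010925)^12 ≈ 1.139272.
EAR = 1.139272 − 1 ≈ 13.92715%.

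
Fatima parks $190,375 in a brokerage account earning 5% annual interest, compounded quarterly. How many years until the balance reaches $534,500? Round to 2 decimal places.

20.78 years

(1 + 0.0125)^(4t) = 534,500/190,375 = 2.8076.
4t·ln(1 + 0.0125) = ln(2.8076); 4t = 1.0323/0.0124225 ≈ 83.1020.
t ≈ 20.7755 years.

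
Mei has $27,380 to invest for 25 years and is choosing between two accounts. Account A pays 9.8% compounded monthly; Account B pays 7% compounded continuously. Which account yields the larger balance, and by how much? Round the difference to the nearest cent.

Account A, by $156,586.53

Account A growth factor: (1 + 0.098/12)^300 ≈ 11.4736140537; balance ≈ 314,147.5528.
Account B growth factor: e^(0.07·25) = e^1.75 ≈ 5.75460267601; balance ≈ 157,561.0213.
Account A is larger by 156,586.5315.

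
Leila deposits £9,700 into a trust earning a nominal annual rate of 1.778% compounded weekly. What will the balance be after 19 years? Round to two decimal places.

Growth factor = (1 + 0.01778/52)^988 ≈ 1.4018071967.
A ≈ 9,700 × 1.4018071967 ≈ 13,597.5298.

£13,597.53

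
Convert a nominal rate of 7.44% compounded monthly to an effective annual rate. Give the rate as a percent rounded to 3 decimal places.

One year is 12 periods at 0.0062 each: (1 + 0.0062)^12 ≈ 1.07699.
EAR = 1.07699 − 1 ≈ 7.69902%.

7.699%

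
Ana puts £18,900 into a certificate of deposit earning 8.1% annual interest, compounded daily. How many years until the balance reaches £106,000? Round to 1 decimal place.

(1 + 0.000221918)^(365t) = 106,000/18,900 = 5.6085.
365t·ln(1 + 0.000221918) = ln(5.6085); 365t = 1.7243/0.000221893 ≈ 7770.7531.
t ≈ 21.2897 years.

21.3 years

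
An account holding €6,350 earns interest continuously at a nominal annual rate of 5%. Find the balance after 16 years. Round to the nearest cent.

A = P·e^(rt) = 6,350·e^(0.05·16) = 6,350·e^0.8.
e^0.8 ≈ 2.2255409285, so A ≈ 14,132.1849.

€14,132.18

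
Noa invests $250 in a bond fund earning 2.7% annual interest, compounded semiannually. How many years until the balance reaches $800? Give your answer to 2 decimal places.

43.37 years

(1 + 0.0135)^(2t) = 800/250 = 3.2.
2t·ln(1 + 0.0135) = ln(3.2); 2t = 1.1632/0.0134097 ≈ 86.7396.
t ≈ 43.3698 years.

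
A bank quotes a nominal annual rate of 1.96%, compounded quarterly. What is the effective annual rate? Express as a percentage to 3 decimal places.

EAR = (1 + 1.96%/4)^4 − 1 = (1 + 0.0049)^4 − 1.
(1 + 0.0049)^4 ≈ 1.019745, so EAR ≈ 1.97445%.

1.974%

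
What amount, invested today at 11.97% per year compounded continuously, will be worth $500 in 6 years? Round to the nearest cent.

P = A·e^(−rt) = 500·e^(−0.7182).
e^(−0.7182) ≈ 0.487629199, so P ≈ 243.8146.

$243.81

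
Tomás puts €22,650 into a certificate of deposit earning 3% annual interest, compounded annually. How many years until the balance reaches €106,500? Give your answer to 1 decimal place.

52.4 years

We need (1 + 0.03)^t = 4.702, so t = ln 4.702 / ln 1.03 ≈ 52.3697.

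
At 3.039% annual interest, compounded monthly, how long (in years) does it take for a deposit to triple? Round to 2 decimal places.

36.20 years

(1 + 0.0025325)^(12t) = 3.
12t = ln 3 / ln(1 + 0.0025325) ≈ 1.0986/0.0025293 ≈ 434.3545.
t ≈ 36.1962.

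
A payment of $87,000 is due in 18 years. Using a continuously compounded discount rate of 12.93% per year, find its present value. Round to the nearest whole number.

P = A·e^(−rt) = 87,000·e^(−2.3274).
e^(−2.3274) ≈ 0.097549045177, so P ≈ 8,486.7669.

$8,487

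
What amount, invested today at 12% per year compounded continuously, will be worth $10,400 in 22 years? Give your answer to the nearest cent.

P = A·e^(−rt) = 10,400·e^(−2.64).
e^(−2.64) ≈ 0.071361269556, so P ≈ 742.1572.

$742.16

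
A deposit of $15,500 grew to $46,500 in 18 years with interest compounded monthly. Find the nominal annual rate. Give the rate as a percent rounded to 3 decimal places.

6.119%

The 216-period growth factor is 46,500/15,500 = 3.
r/12 = 3^(1/216) − 1 ≈ 0.00509912, so r ≈ 12·0.00509912 = 6.11895%.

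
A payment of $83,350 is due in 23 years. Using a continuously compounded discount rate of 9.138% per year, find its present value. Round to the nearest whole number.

P = A·e^(−rt) = 83,350·e^(−2.10174).
e^(−2.10174) ≈ 0.12224353933, so P ≈ 10,188.9990.

$10,189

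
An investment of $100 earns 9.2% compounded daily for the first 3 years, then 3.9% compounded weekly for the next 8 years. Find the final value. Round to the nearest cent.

$180.01

Phase 1: 100·(1 + 0.092/365)^1095 ≈ 131.7802.
Phase 2: 131.7802·(1 + 0.00075)^416 ≈ 180.0111.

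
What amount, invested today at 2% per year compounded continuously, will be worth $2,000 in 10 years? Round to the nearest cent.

P = A·e^(−rt) = 2,000·e^(−0.2).
e^(−0.2) ≈ 0.8187307531, so P ≈ 1,637.4615.

$1,637.46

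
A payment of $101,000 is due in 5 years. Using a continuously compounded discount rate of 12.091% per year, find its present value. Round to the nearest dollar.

P = A·e^(−rt) = 101,000·e^(−0.60455).
e^(−0.60455) ≈ 0.54632021543, so P ≈ 55,178.3418.

$55,178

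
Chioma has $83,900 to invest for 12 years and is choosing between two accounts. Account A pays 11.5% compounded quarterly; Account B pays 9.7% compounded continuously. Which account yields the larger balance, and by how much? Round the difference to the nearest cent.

Account A growth factor: (1 + 0.02875)^48 ≈ 3.89827717073; balance ≈ 327,065.4546.
Account B growth factor: e^(0.097·12) = e^1.164 ≈ 3.20271856275; balance ≈ 268,708.0874.
Account A is larger by 58,357.3672.

Account A, by $58,357.37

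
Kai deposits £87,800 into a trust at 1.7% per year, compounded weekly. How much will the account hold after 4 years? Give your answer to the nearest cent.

Growth factor = (1 + 0.017/52)^208 ≈ 1.0703534136.
A ≈ 87,800 × 1.0703534136 ≈ 93,977.0297.

£93,977.03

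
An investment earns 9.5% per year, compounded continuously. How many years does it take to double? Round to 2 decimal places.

e^(0.095t) = 2, so 0.095t = ln 2 ≈ 0.69315.
t ≈ 0.69315/0.095 ≈ 7.2963.

7.30 years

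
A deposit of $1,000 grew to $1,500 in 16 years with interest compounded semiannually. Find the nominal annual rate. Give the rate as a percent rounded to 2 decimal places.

The 32-period growth factor is 1,500/1,000 = 1.5.
r/2 = 1.5^(1/32) − 1 ≈ 0.0127514, so r ≈ 2·0.0127514 = 2.55028%.

2.55%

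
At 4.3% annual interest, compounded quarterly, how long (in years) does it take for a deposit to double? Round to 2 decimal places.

16.21 years

(1 + 0.01075)^(4t) = 2.
4t = ln 2 / ln(1 + 0.01075) ≈ 0.69315/0.0106926 ≈ 64.8248.
t ≈ 16.2062.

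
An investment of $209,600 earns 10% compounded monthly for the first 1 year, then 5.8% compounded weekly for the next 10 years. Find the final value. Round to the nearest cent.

Phase 1: 209,600·(1 + 0.1/12)^12 ≈ 231,547.8589.
Phase 2: 231,547.8589·(1 + 0.058/52)^520 ≈ 413,419.7270.

$413,419.73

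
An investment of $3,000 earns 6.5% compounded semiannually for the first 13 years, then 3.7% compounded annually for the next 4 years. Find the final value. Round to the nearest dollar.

$7,969

After 13 years at 6.5%: 3,000 × 2.296897254 ≈ 6,890.6918.
Then 4 years at 3.7%: 6,890.6918 × 1.156418486 ≈ 7,968.5233.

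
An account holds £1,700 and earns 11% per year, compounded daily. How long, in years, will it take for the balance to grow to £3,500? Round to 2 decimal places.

6.57 years

We need (1 + 0.00030137)^(365t) = 2.0588, so 365t = ln 2.0588 / ln 1.000301 ≈ 2396.5353.
t ≈ 2396.5353/365 = 6.5659 years.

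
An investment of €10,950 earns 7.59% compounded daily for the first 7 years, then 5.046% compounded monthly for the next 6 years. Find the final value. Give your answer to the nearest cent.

Phase 1: 10,950·(1 + 0.0759/365)^2555 ≈ 18,626.4800.
Phase 2: 18,626.4800·(1 + 0.004205)^72 ≈ 25,196.6097.

€25,196.61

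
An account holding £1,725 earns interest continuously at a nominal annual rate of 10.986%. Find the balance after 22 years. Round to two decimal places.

£19,339.45

A = P·e^(rt) = 1,725·e^(0.10986·22) = 1,725·e^2.41692.
e^2.41692 ≈ 11.211275355, so A ≈ 19,339.4500.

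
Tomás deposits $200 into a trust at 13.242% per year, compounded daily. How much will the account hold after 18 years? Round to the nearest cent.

Growth factor = (1 + 0.13242/365)^6570 ≈ 10.83875062.
A ≈ 200 × 10.83875062 ≈ 2,167.7501.

$2,167.75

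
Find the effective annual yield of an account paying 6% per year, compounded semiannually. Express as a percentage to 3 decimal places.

6.090%

One year is 2 periods at 0.03 each: (1 + 0.03)^2 ≈ 1.0609.
EAR = 1.0609 − 1 ≈ 6.09000%.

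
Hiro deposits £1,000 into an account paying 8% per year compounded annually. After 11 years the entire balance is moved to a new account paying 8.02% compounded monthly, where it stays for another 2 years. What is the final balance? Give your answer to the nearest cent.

£2,735.84

Phase 1: 1,000·(1 + 0.08)^11 ≈ 2,331.6390.
Phase 2: 2,331.6390·(1 + 0.0802/12)^24 ≈ 2,735.8381.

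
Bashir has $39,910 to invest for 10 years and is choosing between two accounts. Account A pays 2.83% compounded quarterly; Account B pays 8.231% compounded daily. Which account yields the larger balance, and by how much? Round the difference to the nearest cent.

Account B, by $37,976.54

Account A growth factor: (1 + 0.007075)^40 ≈ 1.3257834722; balance ≈ 52,912.0184.
Account B growth factor: (1 + 0.08231/365)^3650 ≈ 2.2773379763; balance ≈ 90,888.5586.
Account B is larger by 37,976.5403.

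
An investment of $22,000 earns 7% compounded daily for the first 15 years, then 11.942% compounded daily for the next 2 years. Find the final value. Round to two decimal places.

Phase 1: 22,000·(1 + 0.07/365)^5475 ≈ 62,861.9958.
Phase 2: 62,861.9958·(1 + 0.11942/365)^730 ≈ 79,817.4952.

$79,817.50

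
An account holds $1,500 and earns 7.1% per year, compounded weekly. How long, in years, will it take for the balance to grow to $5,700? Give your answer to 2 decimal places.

We need (1 + 0.00136538)^(52t) = 3.8, so 52t = ln 3.8 / ln 1.001365 ≈ 978.4146.
t ≈ 978.4146/52 = 18.8157 years.

18.82 years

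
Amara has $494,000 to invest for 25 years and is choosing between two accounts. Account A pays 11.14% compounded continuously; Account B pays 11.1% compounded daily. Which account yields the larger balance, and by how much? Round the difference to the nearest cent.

Account A, by $82,970.07

Account A growth factor: e^(0.1114·25) = e^2.785 ≈ 16.19981787676; balance ≈ 8,002,710.0311.
Account B growth factor: (1 + 0.111/365)^9125 ≈ 16.03186226277; balance ≈ 7,919,739.9578.
Account A is larger by 82,970.0733.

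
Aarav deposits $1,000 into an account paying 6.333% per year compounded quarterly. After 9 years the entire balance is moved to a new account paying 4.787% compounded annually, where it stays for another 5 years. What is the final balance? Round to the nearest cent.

$2,223.99

Phase 1: 1,000·(1 + 0.0158325)^36 ≈ 1,760.3366.
Phase 2: 1,760.3366·(1 + 0.04787)^5 ≈ 2,223.9896.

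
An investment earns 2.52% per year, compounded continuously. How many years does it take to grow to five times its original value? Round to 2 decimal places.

63.87 years

e^(0.0252t) = 5, so 0.0252t = ln 5 ≈ 1.6094.
t ≈ 1.6094/0.0252 ≈ 63.8666.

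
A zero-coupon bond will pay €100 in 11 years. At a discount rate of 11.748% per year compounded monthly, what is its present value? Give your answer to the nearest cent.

€27.64

Growth factor = (1 + 0.00979)^132 ≈ 3.6182673.
P = 100/3.6182673 ≈ 27.6375.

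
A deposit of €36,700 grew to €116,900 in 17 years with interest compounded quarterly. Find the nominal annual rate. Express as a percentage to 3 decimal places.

The 68-period growth factor is 116,900/36,700 = 3.18529.
r/4 = 3.18529^(1/68) − 1 ≈ 0.0171833, so r ≈ 4·0.0171833 = 6.87334%.

6.873%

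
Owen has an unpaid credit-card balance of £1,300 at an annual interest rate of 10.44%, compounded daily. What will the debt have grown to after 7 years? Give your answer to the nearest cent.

Growth factor = (1 + 0.1044/365)^2555 ≈ 2.07652434.
A ≈ 1,300 × 2.07652434 ≈ 2,699.4816.

£2,699.48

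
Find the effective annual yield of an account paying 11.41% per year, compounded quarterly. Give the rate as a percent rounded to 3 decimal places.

One year is 4 periods at 0.028525 each: (1 + 0.028525)^4 ≈ 1.119076.
EAR = 1.119076 − 1 ≈ 11.90756%.

11.908%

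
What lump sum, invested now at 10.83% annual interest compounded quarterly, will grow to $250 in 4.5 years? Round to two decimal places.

$154.56

Growth factor = (1 + 0.027075)^18 ≈ 1.61747973.
P = 250/1.61747973 ≈ 154.5614.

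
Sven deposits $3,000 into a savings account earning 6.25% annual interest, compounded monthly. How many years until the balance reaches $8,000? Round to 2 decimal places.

15.73 years

(1 + 0.00520833)^(12t) = 8,000/3,000 = 2.6667.
12t·ln(1 + 0.00520833) = ln(2.6667); 12t = 0.98083/0.00519482 ≈ 188.8092.
t ≈ 15.7341 years.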